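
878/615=1+263/615  =  1.43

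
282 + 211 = 493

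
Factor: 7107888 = 2^4*3^1*373^1*397^1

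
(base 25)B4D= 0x1b4c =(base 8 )15514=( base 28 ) 8PG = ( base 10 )6988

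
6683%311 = 152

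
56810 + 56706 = 113516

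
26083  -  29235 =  - 3152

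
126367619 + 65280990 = 191648609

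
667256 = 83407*8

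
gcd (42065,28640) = 895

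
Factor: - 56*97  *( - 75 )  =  2^3*3^1*5^2*7^1*97^1 = 407400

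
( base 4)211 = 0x25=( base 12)31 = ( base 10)37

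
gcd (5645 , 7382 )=1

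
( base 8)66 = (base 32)1M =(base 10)54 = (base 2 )110110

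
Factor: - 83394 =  - 2^1*3^2*41^1 * 113^1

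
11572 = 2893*4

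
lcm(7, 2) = 14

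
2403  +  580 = 2983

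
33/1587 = 11/529 = 0.02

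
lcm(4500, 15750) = 31500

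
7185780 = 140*51327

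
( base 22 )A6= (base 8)342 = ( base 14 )122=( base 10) 226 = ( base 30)7G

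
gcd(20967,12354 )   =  87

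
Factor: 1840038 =2^1*3^1*73^1*4201^1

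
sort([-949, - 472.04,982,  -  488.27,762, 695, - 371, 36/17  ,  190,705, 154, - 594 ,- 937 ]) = [  -  949 ,  -  937, - 594,  -  488.27, - 472.04, - 371, 36/17,154,190, 695,705, 762,982]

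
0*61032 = 0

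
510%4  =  2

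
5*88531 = 442655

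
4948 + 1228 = 6176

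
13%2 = 1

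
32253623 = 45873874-13620251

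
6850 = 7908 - 1058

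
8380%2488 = 916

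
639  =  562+77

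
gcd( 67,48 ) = 1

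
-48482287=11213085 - 59695372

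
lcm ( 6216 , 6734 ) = 80808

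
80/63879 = 80/63879 = 0.00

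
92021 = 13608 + 78413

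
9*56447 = 508023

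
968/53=968/53 = 18.26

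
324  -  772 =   -  448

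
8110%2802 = 2506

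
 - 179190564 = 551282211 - 730472775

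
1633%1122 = 511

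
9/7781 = 9/7781 = 0.00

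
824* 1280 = 1054720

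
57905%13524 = 3809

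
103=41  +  62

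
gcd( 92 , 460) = 92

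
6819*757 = 5161983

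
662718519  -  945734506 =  - 283015987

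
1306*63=82278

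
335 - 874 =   -  539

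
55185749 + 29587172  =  84772921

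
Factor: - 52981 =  - 52981^1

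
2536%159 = 151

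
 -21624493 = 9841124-31465617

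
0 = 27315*0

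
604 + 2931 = 3535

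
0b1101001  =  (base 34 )33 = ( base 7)210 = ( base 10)105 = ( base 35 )30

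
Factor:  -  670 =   -  2^1*5^1*67^1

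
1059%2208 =1059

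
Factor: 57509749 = 11^1*5228159^1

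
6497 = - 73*(-89) 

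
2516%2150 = 366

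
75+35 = 110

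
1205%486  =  233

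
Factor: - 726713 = - 13^1*55901^1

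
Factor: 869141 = 7^1 * 13^1  *  9551^1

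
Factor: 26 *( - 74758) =-2^2*13^1*37379^1 = -1943708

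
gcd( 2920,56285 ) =5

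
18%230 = 18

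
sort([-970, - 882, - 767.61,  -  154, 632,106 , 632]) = [ - 970, - 882,-767.61,  -  154,106,632 , 632]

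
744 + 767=1511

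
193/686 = 193/686  =  0.28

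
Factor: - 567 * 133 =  - 75411  =  - 3^4*7^2 * 19^1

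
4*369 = 1476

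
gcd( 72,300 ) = 12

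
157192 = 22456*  7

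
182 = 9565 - 9383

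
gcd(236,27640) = 4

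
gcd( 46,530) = 2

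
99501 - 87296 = 12205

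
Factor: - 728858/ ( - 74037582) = 3^( - 2)*13^1*17^2*97^1*1289^(-1 )*3191^( - 1 ) = 364429/37018791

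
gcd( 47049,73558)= 1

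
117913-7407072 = -7289159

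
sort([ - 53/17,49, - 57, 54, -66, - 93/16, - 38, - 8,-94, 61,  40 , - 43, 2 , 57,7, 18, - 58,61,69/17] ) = [ - 94, - 66, - 58,-57, - 43,-38 , - 8, - 93/16, - 53/17, 2, 69/17,  7,18,  40, 49, 54, 57,61,61 ]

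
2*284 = 568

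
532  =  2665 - 2133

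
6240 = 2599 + 3641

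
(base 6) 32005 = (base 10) 4325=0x10e5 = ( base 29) 544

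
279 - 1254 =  - 975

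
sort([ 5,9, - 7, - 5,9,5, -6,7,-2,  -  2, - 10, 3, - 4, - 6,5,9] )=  [ - 10, - 7,-6, - 6,-5, - 4, - 2, - 2,3,5, 5,5,7,9,9,9]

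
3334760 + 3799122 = 7133882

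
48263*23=1110049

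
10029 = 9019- - 1010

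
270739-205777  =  64962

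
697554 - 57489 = 640065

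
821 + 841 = 1662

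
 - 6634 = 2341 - 8975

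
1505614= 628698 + 876916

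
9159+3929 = 13088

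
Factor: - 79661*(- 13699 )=7^1*19^1*37^1*103^1 * 2153^1 = 1091276039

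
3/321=1/107= 0.01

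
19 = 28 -9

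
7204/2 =3602 = 3602.00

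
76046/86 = 38023/43 = 884.26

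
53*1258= 66674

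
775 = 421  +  354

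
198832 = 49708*4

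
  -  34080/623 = - 34080/623 = -54.70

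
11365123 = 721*15763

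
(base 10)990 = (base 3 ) 1100200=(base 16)3de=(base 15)460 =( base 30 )130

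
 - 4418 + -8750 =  - 13168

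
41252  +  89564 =130816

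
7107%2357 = 36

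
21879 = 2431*9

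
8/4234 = 4/2117 = 0.00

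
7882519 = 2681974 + 5200545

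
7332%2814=1704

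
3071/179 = 3071/179 =17.16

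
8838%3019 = 2800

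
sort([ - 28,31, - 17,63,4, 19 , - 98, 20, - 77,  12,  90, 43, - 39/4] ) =[ - 98, - 77,- 28, - 17, - 39/4,4,12 , 19, 20,31,43,63 , 90 ]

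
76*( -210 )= -15960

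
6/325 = 6/325 = 0.02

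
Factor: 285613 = 285613^1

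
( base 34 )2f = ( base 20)43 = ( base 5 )313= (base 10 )83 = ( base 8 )123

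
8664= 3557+5107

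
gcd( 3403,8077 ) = 41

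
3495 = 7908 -4413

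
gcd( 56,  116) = 4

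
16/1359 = 16/1359 = 0.01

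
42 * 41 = 1722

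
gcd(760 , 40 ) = 40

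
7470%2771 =1928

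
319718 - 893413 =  - 573695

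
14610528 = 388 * 37656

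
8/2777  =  8/2777= 0.00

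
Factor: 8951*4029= 3^1*17^1*79^1*8951^1= 36063579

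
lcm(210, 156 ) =5460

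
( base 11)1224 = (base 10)1599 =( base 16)63f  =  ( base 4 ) 120333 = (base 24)2IF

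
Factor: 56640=2^6*3^1*5^1*59^1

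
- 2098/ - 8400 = 1049/4200= 0.25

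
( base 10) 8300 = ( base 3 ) 102101102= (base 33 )7KH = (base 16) 206C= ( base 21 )IH5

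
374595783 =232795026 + 141800757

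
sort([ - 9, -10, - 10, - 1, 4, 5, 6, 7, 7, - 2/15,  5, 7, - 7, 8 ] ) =[ - 10,-10 , - 9, - 7,-1, - 2/15,4,5,5, 6, 7,7, 7, 8] 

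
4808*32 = 153856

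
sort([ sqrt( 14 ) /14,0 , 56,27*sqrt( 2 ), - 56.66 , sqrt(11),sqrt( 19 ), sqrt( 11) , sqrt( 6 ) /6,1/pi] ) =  [ - 56.66 , 0, sqrt( 14) /14,1/pi, sqrt( 6 )/6,sqrt(11 ),sqrt( 11),sqrt( 19 ), 27*sqrt( 2 ),56 ]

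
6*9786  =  58716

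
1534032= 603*2544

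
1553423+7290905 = 8844328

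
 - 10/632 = -1 + 311/316=- 0.02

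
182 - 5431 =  - 5249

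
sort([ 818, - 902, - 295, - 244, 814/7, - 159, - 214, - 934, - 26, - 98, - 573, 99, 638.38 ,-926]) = [ - 934, - 926, - 902,-573, - 295, - 244, - 214,-159, - 98 , - 26, 99, 814/7, 638.38 , 818]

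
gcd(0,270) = 270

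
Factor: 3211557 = 3^1*47^1 * 22777^1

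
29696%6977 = 1788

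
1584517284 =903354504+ 681162780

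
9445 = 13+9432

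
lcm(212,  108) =5724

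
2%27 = 2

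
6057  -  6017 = 40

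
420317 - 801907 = -381590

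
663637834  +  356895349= 1020533183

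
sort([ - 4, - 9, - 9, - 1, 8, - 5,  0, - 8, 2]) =[ - 9, - 9,-8,- 5, - 4, - 1,0,2, 8]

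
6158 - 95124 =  - 88966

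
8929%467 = 56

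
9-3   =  6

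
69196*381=26363676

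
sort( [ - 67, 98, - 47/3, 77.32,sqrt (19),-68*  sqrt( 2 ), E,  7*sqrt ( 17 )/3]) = [ - 68*sqrt(2), - 67,-47/3, E, sqrt( 19) , 7*sqrt(17)/3 , 77.32,98 ]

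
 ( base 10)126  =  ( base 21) 60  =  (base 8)176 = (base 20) 66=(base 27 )4I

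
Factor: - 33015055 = -5^1*6603011^1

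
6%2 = 0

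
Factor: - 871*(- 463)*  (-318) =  - 2^1*3^1*13^1*53^1*67^1*463^1  =  -128240814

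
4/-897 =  - 1 + 893/897 = -  0.00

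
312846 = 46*6801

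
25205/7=3600 + 5/7 = 3600.71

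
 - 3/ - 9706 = 3/9706 = 0.00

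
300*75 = 22500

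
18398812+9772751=28171563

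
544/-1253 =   -  544/1253  =  - 0.43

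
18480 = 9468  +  9012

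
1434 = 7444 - 6010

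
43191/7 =6170 + 1/7 = 6170.14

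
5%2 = 1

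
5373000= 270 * 19900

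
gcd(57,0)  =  57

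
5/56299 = 5/56299 = 0.00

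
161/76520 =161/76520 =0.00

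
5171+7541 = 12712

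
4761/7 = 4761/7 = 680.14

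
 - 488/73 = -7 +23/73 = -6.68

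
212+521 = 733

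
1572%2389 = 1572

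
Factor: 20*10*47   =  2^3*5^2*47^1 = 9400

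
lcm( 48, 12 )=48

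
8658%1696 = 178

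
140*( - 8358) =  - 1170120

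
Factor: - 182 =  - 2^1* 7^1*13^1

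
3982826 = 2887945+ 1094881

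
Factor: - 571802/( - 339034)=285901/169517=   7^1*11^1*47^1*79^1*283^( -1)*599^(- 1) 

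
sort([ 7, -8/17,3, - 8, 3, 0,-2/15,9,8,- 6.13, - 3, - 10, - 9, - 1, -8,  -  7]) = [  -  10 ,- 9, - 8, - 8, - 7,  -  6.13,  -  3, - 1,- 8/17, -2/15, 0, 3, 3,7, 8,9 ] 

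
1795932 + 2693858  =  4489790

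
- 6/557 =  -6/557 = - 0.01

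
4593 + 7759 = 12352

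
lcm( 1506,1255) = 7530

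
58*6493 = 376594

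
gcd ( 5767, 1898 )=73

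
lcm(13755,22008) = 110040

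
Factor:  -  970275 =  - 3^1*5^2*17^1 * 761^1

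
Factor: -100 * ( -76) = 2^4 * 5^2*19^1 = 7600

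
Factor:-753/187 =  -3^1*11^( - 1)*17^( - 1)*251^1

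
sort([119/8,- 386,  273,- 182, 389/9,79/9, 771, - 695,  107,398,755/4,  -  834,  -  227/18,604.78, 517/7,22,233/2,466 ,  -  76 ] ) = [-834 , - 695,-386,-182,-76, - 227/18,79/9, 119/8,22,389/9,517/7,107,233/2, 755/4,273,398,466,604.78, 771 ] 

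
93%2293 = 93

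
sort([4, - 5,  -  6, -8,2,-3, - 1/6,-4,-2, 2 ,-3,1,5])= [ - 8, - 6, - 5 ,-4, - 3, - 3, - 2, - 1/6,1,2, 2,4,5] 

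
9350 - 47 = 9303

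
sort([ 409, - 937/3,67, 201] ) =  [ - 937/3, 67, 201 , 409 ] 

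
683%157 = 55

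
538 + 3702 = 4240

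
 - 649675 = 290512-940187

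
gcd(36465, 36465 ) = 36465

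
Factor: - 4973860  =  -2^2* 5^1 * 17^1 * 14629^1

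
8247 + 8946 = 17193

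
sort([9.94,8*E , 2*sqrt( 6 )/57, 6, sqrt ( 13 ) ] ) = [ 2*sqrt( 6)/57, sqrt( 13), 6, 9.94,  8*E]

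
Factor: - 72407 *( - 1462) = 2^1* 17^1 * 43^1*61^1*1187^1  =  105859034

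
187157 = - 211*( -887) 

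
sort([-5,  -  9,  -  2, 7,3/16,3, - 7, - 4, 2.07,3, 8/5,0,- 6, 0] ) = [-9, - 7 , - 6,- 5, - 4, - 2,  0, 0, 3/16,8/5, 2.07,  3, 3, 7 ] 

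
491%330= 161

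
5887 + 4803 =10690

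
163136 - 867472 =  - 704336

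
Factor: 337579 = 11^1 * 30689^1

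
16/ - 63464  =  -2/7933  =  -0.00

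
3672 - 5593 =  - 1921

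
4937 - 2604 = 2333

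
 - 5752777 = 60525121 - 66277898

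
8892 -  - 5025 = 13917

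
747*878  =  655866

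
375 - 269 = 106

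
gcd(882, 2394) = 126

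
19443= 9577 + 9866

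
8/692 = 2/173 = 0.01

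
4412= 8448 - 4036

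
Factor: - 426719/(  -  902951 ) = 7^( -1 ) * 23^1*18553^1*128993^(-1 )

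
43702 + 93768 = 137470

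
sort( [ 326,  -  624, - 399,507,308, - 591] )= [-624 , - 591, - 399, 308, 326, 507 ]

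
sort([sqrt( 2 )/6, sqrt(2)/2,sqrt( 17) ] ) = [ sqrt (2 ) /6 , sqrt(2 )/2 , sqrt(17 ) ]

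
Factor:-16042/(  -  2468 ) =2^(-1 )*13^1 =13/2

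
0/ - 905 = 0/1 = - 0.00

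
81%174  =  81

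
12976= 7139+5837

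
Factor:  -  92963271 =  -  3^1*997^1*31081^1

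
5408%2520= 368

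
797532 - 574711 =222821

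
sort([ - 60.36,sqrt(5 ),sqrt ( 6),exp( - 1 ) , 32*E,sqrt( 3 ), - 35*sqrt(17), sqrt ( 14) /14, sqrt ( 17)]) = [ - 35*sqrt( 17),  -  60.36,sqrt(14)/14,exp( - 1),sqrt( 3 ),sqrt(5),sqrt( 6 ),sqrt (17), 32 * E ]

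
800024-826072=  - 26048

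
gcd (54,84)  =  6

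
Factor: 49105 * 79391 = 3898495055 = 5^1*7^1 *13^1*23^1*31^1 * 61^1*197^1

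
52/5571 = 52/5571  =  0.01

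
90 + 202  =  292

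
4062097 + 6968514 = 11030611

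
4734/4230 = 1  +  28/235 = 1.12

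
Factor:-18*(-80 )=2^5*3^2 * 5^1 =1440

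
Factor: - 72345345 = -3^1*5^1*4823023^1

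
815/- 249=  - 4 + 181/249  =  - 3.27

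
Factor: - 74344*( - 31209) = 2320201896 = 2^3 * 3^1*101^1*103^1*9293^1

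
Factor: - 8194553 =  - 43^1*149^1 *1279^1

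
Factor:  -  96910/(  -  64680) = 881/588 = 2^(-2)*3^(-1)*7^( - 2 )*881^1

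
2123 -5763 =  - 3640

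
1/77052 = 1/77052 = 0.00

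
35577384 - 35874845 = -297461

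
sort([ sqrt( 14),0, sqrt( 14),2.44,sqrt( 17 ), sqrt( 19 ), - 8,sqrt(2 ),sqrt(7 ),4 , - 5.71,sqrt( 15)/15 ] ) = [ - 8,-5.71, 0,sqrt( 15)/15, sqrt(2 ),2.44,sqrt( 7), sqrt( 14 ),sqrt(14 ), 4, sqrt( 17),sqrt( 19)]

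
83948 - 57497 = 26451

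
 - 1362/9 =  - 454/3 =- 151.33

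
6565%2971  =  623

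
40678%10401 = 9475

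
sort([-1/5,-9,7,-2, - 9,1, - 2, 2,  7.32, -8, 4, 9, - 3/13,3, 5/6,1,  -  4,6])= [ -9 ,-9, - 8 , - 4, - 2, - 2, - 3/13, -1/5,5/6 , 1,1, 2,  3, 4,6, 7, 7.32, 9]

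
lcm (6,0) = 0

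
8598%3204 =2190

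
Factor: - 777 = -3^1*7^1 * 37^1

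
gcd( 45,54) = 9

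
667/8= 83 + 3/8 = 83.38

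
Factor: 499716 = 2^2*3^3*7^1*661^1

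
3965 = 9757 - 5792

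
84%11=7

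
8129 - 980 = 7149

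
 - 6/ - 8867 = 6/8867 = 0.00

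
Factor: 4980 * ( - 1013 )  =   - 2^2*3^1 * 5^1* 83^1 *1013^1 = - 5044740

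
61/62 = 61/62 = 0.98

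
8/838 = 4/419=0.01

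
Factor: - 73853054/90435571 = - 2^1*11^1*41^2 * 1997^1*5779^( - 1)*15649^( - 1) 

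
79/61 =79/61 = 1.30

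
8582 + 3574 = 12156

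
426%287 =139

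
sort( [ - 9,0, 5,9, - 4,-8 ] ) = [ - 9, - 8, -4, 0 , 5, 9 ] 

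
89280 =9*9920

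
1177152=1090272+86880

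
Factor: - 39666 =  - 2^1*3^1 * 11^1 * 601^1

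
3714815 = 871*4265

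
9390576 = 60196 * 156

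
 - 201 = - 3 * 67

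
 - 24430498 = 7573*( - 3226 ) 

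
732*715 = 523380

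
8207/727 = 8207/727 = 11.29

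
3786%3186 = 600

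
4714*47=221558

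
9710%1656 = 1430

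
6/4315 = 6/4315= 0.00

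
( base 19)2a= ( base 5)143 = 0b110000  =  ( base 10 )48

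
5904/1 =5904 = 5904.00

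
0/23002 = 0=0.00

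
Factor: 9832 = 2^3*1229^1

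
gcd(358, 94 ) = 2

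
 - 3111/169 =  - 19 + 100/169 = -18.41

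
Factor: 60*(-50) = -2^3*3^1*5^3  =  - 3000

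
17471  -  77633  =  -60162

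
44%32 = 12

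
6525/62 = 6525/62= 105.24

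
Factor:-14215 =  - 5^1*2843^1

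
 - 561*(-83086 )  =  46611246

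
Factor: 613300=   2^2 * 5^2*6133^1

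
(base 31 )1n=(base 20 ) 2e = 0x36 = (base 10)54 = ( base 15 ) 39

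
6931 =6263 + 668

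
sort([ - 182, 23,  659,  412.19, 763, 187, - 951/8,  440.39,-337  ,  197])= [ - 337, - 182 ,-951/8 , 23,187, 197, 412.19,  440.39, 659,  763]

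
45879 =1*45879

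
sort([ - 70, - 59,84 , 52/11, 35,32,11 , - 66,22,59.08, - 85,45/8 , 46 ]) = [ - 85 , - 70, - 66, - 59 , 52/11,  45/8,11,22,32,  35,46,59.08, 84 ]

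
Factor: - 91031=- 29^1*43^1*73^1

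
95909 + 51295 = 147204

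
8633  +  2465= 11098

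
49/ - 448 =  - 7/64  =  -0.11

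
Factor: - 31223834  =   - 2^1 *23^1 * 678779^1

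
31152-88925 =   -  57773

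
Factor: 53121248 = 2^5*1660039^1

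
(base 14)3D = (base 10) 55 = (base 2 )110111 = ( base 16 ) 37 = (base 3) 2001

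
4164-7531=- 3367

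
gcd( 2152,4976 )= 8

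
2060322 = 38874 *53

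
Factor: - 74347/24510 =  - 91/30 = - 2^ ( - 1 ) * 3^(- 1 )*5^ ( - 1) *7^1 * 13^1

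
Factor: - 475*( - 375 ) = 178125= 3^1*5^5* 19^1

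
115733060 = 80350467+35382593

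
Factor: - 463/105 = -3^( - 1)*5^( - 1)*7^(-1)*463^1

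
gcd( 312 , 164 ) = 4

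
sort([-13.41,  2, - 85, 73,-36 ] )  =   [ - 85 , - 36, - 13.41, 2, 73 ] 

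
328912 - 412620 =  - 83708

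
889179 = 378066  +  511113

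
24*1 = 24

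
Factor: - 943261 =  - 11^1 * 85751^1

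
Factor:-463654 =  - 2^1*231827^1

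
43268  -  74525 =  - 31257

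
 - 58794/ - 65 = 904 + 34/65 = 904.52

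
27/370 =27/370 = 0.07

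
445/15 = 29 + 2/3 = 29.67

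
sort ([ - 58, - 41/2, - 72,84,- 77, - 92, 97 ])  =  [ - 92, - 77,-72,  -  58,  -  41/2 , 84,97]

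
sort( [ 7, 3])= [3,7 ] 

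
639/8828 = 639/8828= 0.07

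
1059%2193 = 1059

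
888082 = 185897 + 702185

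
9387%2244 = 411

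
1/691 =1/691= 0.00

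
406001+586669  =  992670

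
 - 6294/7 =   -  6294/7=-899.14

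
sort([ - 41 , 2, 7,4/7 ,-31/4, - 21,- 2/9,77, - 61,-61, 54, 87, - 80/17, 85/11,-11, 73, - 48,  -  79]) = [-79 , - 61, - 61, -48,- 41, - 21, - 11, - 31/4,- 80/17,-2/9,4/7,2, 7,85/11,54, 73, 77, 87 ]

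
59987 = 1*59987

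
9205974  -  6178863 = 3027111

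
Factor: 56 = 2^3*7^1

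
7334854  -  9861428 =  - 2526574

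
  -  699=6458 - 7157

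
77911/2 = 38955 + 1/2 = 38955.50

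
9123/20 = 456 + 3/20= 456.15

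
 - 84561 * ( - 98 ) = 8286978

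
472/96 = 59/12 = 4.92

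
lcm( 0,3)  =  0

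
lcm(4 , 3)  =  12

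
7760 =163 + 7597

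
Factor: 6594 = 2^1 * 3^1*7^1*157^1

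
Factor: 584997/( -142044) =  - 313/76 = - 2^( - 2)*19^( -1) * 313^1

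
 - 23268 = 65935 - 89203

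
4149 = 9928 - 5779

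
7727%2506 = 209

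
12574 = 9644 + 2930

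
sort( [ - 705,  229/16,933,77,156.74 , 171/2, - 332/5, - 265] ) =[ - 705,-265, - 332/5,229/16, 77, 171/2,156.74, 933]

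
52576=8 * 6572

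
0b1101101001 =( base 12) 609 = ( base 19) 27i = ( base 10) 873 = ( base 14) 465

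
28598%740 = 478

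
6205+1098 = 7303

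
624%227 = 170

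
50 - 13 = 37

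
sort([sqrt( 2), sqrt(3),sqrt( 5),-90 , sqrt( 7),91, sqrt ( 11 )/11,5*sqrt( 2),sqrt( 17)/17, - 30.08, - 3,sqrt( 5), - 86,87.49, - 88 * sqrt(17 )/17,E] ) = [ - 90, - 86, - 30.08, - 88*sqrt( 17)/17, - 3,sqrt(17 )/17,sqrt(11 )/11, sqrt(2),sqrt(3 ), sqrt( 5),sqrt( 5),sqrt( 7 ),E, 5 * sqrt( 2),87.49, 91]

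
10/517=10/517=0.02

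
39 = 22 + 17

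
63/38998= 63/38998 = 0.00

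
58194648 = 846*68788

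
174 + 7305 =7479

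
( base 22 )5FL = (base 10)2771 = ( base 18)89H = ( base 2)101011010011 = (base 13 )1352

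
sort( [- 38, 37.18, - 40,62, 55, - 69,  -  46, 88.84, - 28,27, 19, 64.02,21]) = [  -  69, - 46, - 40 , - 38, - 28,19,21, 27 , 37.18,55,62, 64.02,88.84]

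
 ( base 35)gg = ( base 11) 484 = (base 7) 1452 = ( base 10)576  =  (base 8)1100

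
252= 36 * 7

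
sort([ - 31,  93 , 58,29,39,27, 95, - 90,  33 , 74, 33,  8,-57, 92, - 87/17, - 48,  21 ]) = [-90, -57, - 48, - 31, - 87/17, 8, 21,27,29,33 , 33, 39, 58,74,92,93 , 95 ]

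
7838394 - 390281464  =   - 382443070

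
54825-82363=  - 27538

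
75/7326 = 25/2442= 0.01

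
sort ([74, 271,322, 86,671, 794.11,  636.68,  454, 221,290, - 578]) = [-578, 74,86 , 221 , 271 , 290, 322,454 , 636.68 , 671,  794.11] 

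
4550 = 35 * 130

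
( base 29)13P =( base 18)2gh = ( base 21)238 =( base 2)1110111001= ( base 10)953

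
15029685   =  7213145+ 7816540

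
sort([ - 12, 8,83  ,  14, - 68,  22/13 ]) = [ - 68, - 12,22/13,8,14,83]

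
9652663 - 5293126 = 4359537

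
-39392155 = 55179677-94571832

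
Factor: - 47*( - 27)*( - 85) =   -  107865 = - 3^3*5^1 * 17^1*47^1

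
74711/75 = 74711/75  =  996.15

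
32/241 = 32/241 = 0.13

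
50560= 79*640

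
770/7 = 110=110.00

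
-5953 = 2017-7970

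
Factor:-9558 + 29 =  -9529 =-13^1*733^1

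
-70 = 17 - 87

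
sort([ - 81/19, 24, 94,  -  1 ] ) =[ - 81/19, - 1,24, 94]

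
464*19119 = 8871216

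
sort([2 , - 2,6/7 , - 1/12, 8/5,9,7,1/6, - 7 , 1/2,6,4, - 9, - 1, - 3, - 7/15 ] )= [ - 9, - 7, - 3, - 2, - 1 , - 7/15, - 1/12,1/6,1/2,6/7,8/5,2,4,6,7,9]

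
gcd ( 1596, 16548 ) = 84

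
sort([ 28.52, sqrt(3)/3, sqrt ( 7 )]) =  [ sqrt(3 )/3, sqrt(7),28.52 ] 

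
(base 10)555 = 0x22b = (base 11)465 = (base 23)113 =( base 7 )1422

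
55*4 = 220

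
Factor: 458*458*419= 87891116 = 2^2 * 229^2*419^1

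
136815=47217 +89598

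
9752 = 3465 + 6287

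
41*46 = 1886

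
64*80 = 5120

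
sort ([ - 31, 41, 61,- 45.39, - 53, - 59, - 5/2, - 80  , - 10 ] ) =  [ - 80, - 59,- 53,-45.39, - 31, - 10,-5/2, 41,61 ]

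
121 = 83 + 38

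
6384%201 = 153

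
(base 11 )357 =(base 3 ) 120202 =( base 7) 1145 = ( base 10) 425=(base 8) 651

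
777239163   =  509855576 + 267383587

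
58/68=29/34 = 0.85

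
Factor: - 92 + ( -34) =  - 126 = -2^1*3^2*7^1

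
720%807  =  720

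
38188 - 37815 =373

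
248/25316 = 62/6329 = 0.01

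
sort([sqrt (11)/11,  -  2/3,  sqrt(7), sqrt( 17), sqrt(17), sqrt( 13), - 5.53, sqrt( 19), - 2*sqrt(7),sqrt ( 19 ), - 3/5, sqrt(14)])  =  [ - 5.53, - 2*sqrt(7 ), - 2/3,- 3/5,sqrt( 11) /11, sqrt(7), sqrt(13), sqrt(14),sqrt(17), sqrt( 17 ),sqrt (19) , sqrt( 19) ]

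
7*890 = 6230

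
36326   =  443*82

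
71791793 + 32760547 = 104552340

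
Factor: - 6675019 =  - 13^1*43^1*11941^1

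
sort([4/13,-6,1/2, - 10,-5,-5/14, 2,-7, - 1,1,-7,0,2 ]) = [ -10,-7 ,  -  7,- 6, - 5,- 1, -5/14 , 0, 4/13 , 1/2, 1,  2,2]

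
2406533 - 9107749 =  - 6701216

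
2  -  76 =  - 74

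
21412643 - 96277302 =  -74864659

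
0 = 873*0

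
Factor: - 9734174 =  - 2^1 * 59^1*82493^1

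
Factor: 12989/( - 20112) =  - 2^( -4 ) * 3^( - 1)*31^1=- 31/48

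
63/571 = 63/571 = 0.11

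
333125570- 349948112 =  - 16822542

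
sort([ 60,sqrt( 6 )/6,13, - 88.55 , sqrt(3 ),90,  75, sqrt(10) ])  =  [ - 88.55,sqrt( 6) /6,sqrt(3 ),sqrt( 10), 13,60,75, 90]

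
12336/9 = 4112/3 = 1370.67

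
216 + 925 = 1141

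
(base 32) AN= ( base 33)AD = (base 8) 527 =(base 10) 343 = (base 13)205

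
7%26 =7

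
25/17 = 25/17 = 1.47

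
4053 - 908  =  3145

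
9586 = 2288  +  7298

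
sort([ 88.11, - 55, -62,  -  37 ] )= [-62, - 55, -37 , 88.11]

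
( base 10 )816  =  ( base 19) 24i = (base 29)S4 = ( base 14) 424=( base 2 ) 1100110000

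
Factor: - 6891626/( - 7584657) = 2^1*3^( - 1)*7^1*89^1*263^ (-1 )*5531^1*9613^( - 1 ) 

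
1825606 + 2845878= 4671484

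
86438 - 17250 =69188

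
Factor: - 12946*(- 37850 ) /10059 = 2^2 * 3^( - 1 ) * 5^2*7^(-1 )*479^(-1 ) * 757^1*6473^1 = 490006100/10059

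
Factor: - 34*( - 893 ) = 30362 = 2^1*17^1*19^1*47^1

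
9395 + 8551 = 17946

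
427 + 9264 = 9691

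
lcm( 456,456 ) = 456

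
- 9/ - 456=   3/152 = 0.02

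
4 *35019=140076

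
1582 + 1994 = 3576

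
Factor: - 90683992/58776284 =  - 3238714/2099153 = -  2^1*7^( - 1)* 83^(  -  1 )*257^1*3613^(- 1)*6301^1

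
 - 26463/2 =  - 26463/2 = - 13231.50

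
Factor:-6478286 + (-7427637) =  - 13905923 = - 167^1  *83269^1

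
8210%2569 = 503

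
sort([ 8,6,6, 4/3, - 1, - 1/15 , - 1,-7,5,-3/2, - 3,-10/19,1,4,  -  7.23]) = [-7.23, - 7,-3, - 3/2, - 1,-1 , - 10/19,- 1/15,1 , 4/3, 4,5,6,6,8]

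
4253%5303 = 4253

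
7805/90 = 86 + 13/18 = 86.72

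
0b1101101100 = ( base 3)1012110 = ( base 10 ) 876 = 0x36c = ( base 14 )468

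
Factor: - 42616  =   - 2^3*7^1*761^1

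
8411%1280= 731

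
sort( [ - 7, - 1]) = [ - 7 , - 1]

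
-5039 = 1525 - 6564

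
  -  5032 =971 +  - 6003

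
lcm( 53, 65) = 3445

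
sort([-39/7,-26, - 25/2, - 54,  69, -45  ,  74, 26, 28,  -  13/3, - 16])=[- 54,  -  45 ,-26, - 16, - 25/2, -39/7,  -  13/3,26,28,69,  74 ] 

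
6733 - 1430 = 5303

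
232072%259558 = 232072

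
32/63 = 32/63= 0.51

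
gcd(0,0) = 0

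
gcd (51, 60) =3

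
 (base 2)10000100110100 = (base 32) 89k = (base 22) HC8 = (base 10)8500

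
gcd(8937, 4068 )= 9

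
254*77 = 19558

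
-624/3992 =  - 78/499 = - 0.16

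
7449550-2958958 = 4490592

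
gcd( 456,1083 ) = 57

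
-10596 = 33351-43947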